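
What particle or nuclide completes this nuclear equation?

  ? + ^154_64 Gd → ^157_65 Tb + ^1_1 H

alpha particle

Conserve mass number: A + 154 = 157 + 1, so A = 4.
Conserve atomic number: Z + 64 = 65 + 1, so Z = 2.
A = 4 and Z = 2 is ^4_2 He — an alpha particle.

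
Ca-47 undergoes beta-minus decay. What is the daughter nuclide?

Sc-47

Beta-minus decay: mass number changes by +0, atomic number by +1.
A: 47 = 47; Z: 20 + 1 = 21.
Z = 21 is scandium, so the daughter is Sc-47.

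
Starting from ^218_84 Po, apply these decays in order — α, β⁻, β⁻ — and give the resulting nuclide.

Start: (A, Z) = (218, 84).
After α: (214, 82).
After β⁻: (214, 83).
After β⁻: (214, 84).
Z = 84 is polonium.

Po-214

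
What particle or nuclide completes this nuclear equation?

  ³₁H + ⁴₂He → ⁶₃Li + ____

Conserve mass number: 3 + 4 = 6 + A, so A = 1.
Conserve atomic number: 1 + 2 = 3 + Z, so Z = 0.
A = 1 and Z = 0 is ¹₀n — a neutron.

neutron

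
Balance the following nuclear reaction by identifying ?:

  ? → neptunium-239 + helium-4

Conserve mass number: A = 239 + 4, so A = 243.
Conserve atomic number: Z = 93 + 2, so Z = 95.
Z = 95 is americium, so the species is americium-243.

Am-243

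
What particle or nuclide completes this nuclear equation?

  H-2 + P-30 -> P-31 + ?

Conserve mass number: 2 + 30 = 31 + A, so A = 1.
Conserve atomic number: 1 + 15 = 15 + Z, so Z = 1.
A = 1 and Z = 1 is H-1 — a proton.

proton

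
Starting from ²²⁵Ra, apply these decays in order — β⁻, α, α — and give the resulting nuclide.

Start: (A, Z) = (225, 88).
After β⁻: (225, 89).
After α: (221, 87).
After α: (217, 85).
Z = 85 is astatine.

At-217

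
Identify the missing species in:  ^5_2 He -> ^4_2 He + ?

neutron

Conserve mass number: 5 = 4 + A, so A = 1.
Conserve atomic number: 2 = 2 + Z, so Z = 0.
A = 1 and Z = 0 is ^1_0 n — a neutron.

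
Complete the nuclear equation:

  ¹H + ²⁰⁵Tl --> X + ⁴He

Conserve mass number: 1 + 205 = A + 4, so A = 202.
Conserve atomic number: 1 + 81 = Z + 2, so Z = 80.
Z = 80 is mercury, so the species is ²⁰²Hg.

Hg-202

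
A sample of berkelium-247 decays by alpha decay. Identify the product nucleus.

Am-243

Alpha decay: mass number changes by -4, atomic number by -2.
A: 247 − 4 = 243; Z: 97 − 2 = 95.
Z = 95 is americium, so the daughter is americium-243.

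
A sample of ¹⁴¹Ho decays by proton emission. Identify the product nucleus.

Dy-140

Proton emission: mass number changes by -1, atomic number by -1.
A: 141 − 1 = 140; Z: 67 − 1 = 66.
Z = 66 is dysprosium, so the daughter is ¹⁴⁰Dy.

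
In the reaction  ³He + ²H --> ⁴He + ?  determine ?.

Conserve mass number: 3 + 2 = 4 + A, so A = 1.
Conserve atomic number: 2 + 1 = 2 + Z, so Z = 1.
A = 1 and Z = 1 is ¹H — a proton.

proton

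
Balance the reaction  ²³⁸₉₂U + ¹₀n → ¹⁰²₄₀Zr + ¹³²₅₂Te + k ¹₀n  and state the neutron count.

Conserve mass number: 239 = 102 + 132 + k, so k = 239 − 234 = 5.
Check atomic number: 92 = 40 + 52 + 0 = 92. ✓

5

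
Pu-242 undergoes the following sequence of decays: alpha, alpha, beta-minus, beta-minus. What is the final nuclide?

Start: (A, Z) = (242, 94).
After α: (238, 92).
After α: (234, 90).
After β⁻: (234, 91).
After β⁻: (234, 92).
Z = 92 is uranium.

U-234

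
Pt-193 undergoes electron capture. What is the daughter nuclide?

Electron capture: mass number changes by +0, atomic number by -1.
A: 193 = 193; Z: 78 − 1 = 77.
Z = 77 is iridium, so the daughter is Ir-193.

Ir-193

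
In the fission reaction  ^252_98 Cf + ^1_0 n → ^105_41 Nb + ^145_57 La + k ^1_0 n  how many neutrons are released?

3

Conserve mass number: 253 = 105 + 145 + k, so k = 253 − 250 = 3.
Check atomic number: 98 = 41 + 57 + 0 = 98. ✓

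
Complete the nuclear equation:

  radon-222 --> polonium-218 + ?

Conserve mass number: 222 = 218 + A, so A = 4.
Conserve atomic number: 86 = 84 + Z, so Z = 2.
A = 4 and Z = 2 is helium-4 — an alpha particle.

alpha particle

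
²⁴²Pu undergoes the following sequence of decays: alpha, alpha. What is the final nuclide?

Th-234

Start: (A, Z) = (242, 94).
After α: (238, 92).
After α: (234, 90).
Z = 90 is thorium.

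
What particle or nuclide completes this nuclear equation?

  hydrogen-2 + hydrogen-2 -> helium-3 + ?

neutron

Conserve mass number: 2 + 2 = 3 + A, so A = 1.
Conserve atomic number: 1 + 1 = 2 + Z, so Z = 0.
A = 1 and Z = 0 is neutron — a neutron.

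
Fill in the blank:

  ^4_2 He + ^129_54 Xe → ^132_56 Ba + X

neutron

Conserve mass number: 4 + 129 = 132 + A, so A = 1.
Conserve atomic number: 2 + 54 = 56 + Z, so Z = 0.
A = 1 and Z = 0 is ^1_0 n — a neutron.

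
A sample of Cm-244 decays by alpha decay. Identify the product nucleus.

Alpha decay: mass number changes by -4, atomic number by -2.
A: 244 − 4 = 240; Z: 96 − 2 = 94.
Z = 94 is plutonium, so the daughter is Pu-240.

Pu-240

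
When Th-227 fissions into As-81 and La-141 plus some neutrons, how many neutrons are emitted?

Conserve mass number: 227 = 81 + 141 + k, so k = 227 − 222 = 5.
Check atomic number: 90 = 33 + 57 + 0 = 90. ✓

5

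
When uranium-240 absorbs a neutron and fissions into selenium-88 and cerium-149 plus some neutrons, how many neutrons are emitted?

Conserve mass number: 241 = 88 + 149 + k, so k = 241 − 237 = 4.
Check atomic number: 92 = 34 + 58 + 0 = 92. ✓

4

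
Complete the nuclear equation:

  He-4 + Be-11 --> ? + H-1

Conserve mass number: 4 + 11 = A + 1, so A = 14.
Conserve atomic number: 2 + 4 = Z + 1, so Z = 5.
Z = 5 is boron, so the species is B-14.

B-14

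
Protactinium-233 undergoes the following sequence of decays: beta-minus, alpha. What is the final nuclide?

Start: (A, Z) = (233, 91).
After β⁻: (233, 92).
After α: (229, 90).
Z = 90 is thorium.

Th-229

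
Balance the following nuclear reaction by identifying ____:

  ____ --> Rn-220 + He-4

Conserve mass number: A = 220 + 4, so A = 224.
Conserve atomic number: Z = 86 + 2, so Z = 88.
Z = 88 is radium, so the species is Ra-224.

Ra-224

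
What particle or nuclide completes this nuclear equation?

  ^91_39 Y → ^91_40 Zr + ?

Conserve mass number: 91 = 91 + A, so A = 0.
Conserve atomic number: 39 = 40 + Z, so Z = -1.
A = 0 and Z = -1 is ^0_-1 e — a beta-minus particle.

beta-minus particle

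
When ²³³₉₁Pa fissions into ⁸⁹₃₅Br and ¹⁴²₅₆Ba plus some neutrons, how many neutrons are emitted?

Conserve mass number: 233 = 89 + 142 + k, so k = 233 − 231 = 2.
Check atomic number: 91 = 35 + 56 + 0 = 91. ✓

2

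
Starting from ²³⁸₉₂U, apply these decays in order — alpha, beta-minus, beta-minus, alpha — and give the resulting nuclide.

Th-230

Start: (A, Z) = (238, 92).
After α: (234, 90).
After β⁻: (234, 91).
After β⁻: (234, 92).
After α: (230, 90).
Z = 90 is thorium.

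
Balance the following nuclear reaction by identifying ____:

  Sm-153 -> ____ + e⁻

Eu-153

Conserve mass number: 153 = A + 0, so A = 153.
Conserve atomic number: 62 = Z − 1, so Z = 63.
Z = 63 is europium, so the species is Eu-153.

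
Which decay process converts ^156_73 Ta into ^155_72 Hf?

ΔA = 155 − 156 = -1; ΔZ = 72 − 73 = -1.
A drops by 1 and Z drops by 1 — a proton was emitted.

proton emission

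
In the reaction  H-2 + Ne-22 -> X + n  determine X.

Conserve mass number: 2 + 22 = A + 1, so A = 23.
Conserve atomic number: 1 + 10 = Z + 0, so Z = 11.
Z = 11 is sodium, so the species is Na-23.

Na-23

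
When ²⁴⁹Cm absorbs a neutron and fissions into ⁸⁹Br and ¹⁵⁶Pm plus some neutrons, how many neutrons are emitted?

5

Conserve mass number: 250 = 89 + 156 + k, so k = 250 − 245 = 5.
Check atomic number: 96 = 35 + 61 + 0 = 96. ✓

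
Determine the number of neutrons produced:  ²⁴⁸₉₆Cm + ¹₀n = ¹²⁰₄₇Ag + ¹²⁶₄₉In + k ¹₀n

3

Conserve mass number: 249 = 120 + 126 + k, so k = 249 − 246 = 3.
Check atomic number: 96 = 47 + 49 + 0 = 96. ✓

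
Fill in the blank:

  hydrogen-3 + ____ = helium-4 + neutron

deuteron

Conserve mass number: 3 + A = 4 + 1, so A = 2.
Conserve atomic number: 1 + Z = 2 + 0, so Z = 1.
A = 2 and Z = 1 is hydrogen-2 — a deuteron.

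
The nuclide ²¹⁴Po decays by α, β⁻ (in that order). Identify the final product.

Start: (A, Z) = (214, 84).
After α: (210, 82).
After β⁻: (210, 83).
Z = 83 is bismuth.

Bi-210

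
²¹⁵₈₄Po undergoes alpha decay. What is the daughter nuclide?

Pb-211

Alpha decay: mass number changes by -4, atomic number by -2.
A: 215 − 4 = 211; Z: 84 − 2 = 82.
Z = 82 is lead, so the daughter is ²¹¹₈₂Pb.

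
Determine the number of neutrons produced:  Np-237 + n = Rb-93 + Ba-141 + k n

Conserve mass number: 238 = 93 + 141 + k, so k = 238 − 234 = 4.
Check atomic number: 93 = 37 + 56 + 0 = 93. ✓

4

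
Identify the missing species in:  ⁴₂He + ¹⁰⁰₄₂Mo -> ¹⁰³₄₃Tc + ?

Conserve mass number: 4 + 100 = 103 + A, so A = 1.
Conserve atomic number: 2 + 42 = 43 + Z, so Z = 1.
A = 1 and Z = 1 is ¹₁H — a proton.

proton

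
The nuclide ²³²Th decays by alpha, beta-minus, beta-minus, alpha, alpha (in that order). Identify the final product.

Start: (A, Z) = (232, 90).
After α: (228, 88).
After β⁻: (228, 89).
After β⁻: (228, 90).
After α: (224, 88).
After α: (220, 86).
Z = 86 is radon.

Rn-220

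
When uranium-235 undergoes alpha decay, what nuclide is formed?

Th-231

Alpha decay: mass number changes by -4, atomic number by -2.
A: 235 − 4 = 231; Z: 92 − 2 = 90.
Z = 90 is thorium, so the daughter is thorium-231.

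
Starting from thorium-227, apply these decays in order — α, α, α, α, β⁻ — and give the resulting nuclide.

Start: (A, Z) = (227, 90).
After α: (223, 88).
After α: (219, 86).
After α: (215, 84).
After α: (211, 82).
After β⁻: (211, 83).
Z = 83 is bismuth.

Bi-211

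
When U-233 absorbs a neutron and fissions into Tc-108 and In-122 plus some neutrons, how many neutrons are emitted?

4

Conserve mass number: 234 = 108 + 122 + k, so k = 234 − 230 = 4.
Check atomic number: 92 = 43 + 49 + 0 = 92. ✓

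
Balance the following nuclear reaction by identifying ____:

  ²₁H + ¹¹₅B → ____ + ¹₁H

B-12

Conserve mass number: 2 + 11 = A + 1, so A = 12.
Conserve atomic number: 1 + 5 = Z + 1, so Z = 5.
Z = 5 is boron, so the species is ¹²₅B.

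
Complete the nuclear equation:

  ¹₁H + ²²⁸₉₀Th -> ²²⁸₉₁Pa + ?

neutron

Conserve mass number: 1 + 228 = 228 + A, so A = 1.
Conserve atomic number: 1 + 90 = 91 + Z, so Z = 0.
A = 1 and Z = 0 is ¹₀n — a neutron.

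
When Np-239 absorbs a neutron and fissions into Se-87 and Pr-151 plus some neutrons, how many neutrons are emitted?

Conserve mass number: 240 = 87 + 151 + k, so k = 240 − 238 = 2.
Check atomic number: 93 = 34 + 59 + 0 = 93. ✓

2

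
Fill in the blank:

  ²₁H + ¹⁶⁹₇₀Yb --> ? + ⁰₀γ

Lu-171

Conserve mass number: 2 + 169 = A + 0, so A = 171.
Conserve atomic number: 1 + 70 = Z + 0, so Z = 71.
Z = 71 is lutetium, so the species is ¹⁷¹₇₁Lu.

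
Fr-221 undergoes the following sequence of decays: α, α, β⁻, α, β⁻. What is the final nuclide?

Bi-209

Start: (A, Z) = (221, 87).
After α: (217, 85).
After α: (213, 83).
After β⁻: (213, 84).
After α: (209, 82).
After β⁻: (209, 83).
Z = 83 is bismuth.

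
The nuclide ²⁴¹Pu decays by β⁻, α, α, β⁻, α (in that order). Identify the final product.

Start: (A, Z) = (241, 94).
After β⁻: (241, 95).
After α: (237, 93).
After α: (233, 91).
After β⁻: (233, 92).
After α: (229, 90).
Z = 90 is thorium.

Th-229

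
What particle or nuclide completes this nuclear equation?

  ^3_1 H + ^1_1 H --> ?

Conserve mass number: 3 + 1 = A, so A = 4.
Conserve atomic number: 1 + 1 = Z, so Z = 2.
A = 4 and Z = 2 is ^4_2 He — an alpha particle.

He-4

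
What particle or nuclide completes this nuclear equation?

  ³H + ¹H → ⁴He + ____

Conserve mass number: 3 + 1 = 4 + A, so A = 0.
Conserve atomic number: 1 + 1 = 2 + Z, so Z = 0.
A = 0 and Z = 0 is γ — a gamma ray.

gamma ray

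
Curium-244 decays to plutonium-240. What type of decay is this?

alpha decay

ΔA = 240 − 244 = -4; ΔZ = 94 − 96 = -2.
A drops by 4 and Z drops by 2 — the signature of alpha emission.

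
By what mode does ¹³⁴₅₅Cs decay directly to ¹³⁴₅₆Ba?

ΔA = 134 − 134 = 0; ΔZ = 56 − 55 = +1.
A is unchanged and Z rises by 1 — a neutron has become a proton (β⁻ decay).

beta-minus decay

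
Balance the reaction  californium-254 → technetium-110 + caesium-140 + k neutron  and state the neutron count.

4

Conserve mass number: 254 = 110 + 140 + k, so k = 254 − 250 = 4.
Check atomic number: 98 = 43 + 55 + 0 = 98. ✓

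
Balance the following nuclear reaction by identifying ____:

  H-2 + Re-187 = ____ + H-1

Re-188

Conserve mass number: 2 + 187 = A + 1, so A = 188.
Conserve atomic number: 1 + 75 = Z + 1, so Z = 75.
Z = 75 is rhenium, so the species is Re-188.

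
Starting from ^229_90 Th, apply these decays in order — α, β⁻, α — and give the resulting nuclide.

Start: (A, Z) = (229, 90).
After α: (225, 88).
After β⁻: (225, 89).
After α: (221, 87).
Z = 87 is francium.

Fr-221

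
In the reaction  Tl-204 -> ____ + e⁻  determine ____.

Pb-204

Conserve mass number: 204 = A + 0, so A = 204.
Conserve atomic number: 81 = Z − 1, so Z = 82.
Z = 82 is lead, so the species is Pb-204.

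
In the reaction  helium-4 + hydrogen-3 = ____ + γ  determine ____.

Conserve mass number: 4 + 3 = A + 0, so A = 7.
Conserve atomic number: 2 + 1 = Z + 0, so Z = 3.
Z = 3 is lithium, so the species is lithium-7.

Li-7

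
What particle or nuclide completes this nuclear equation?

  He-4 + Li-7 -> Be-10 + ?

proton

Conserve mass number: 4 + 7 = 10 + A, so A = 1.
Conserve atomic number: 2 + 3 = 4 + Z, so Z = 1.
A = 1 and Z = 1 is H-1 — a proton.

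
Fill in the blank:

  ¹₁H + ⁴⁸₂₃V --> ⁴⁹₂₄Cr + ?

gamma ray

Conserve mass number: 1 + 48 = 49 + A, so A = 0.
Conserve atomic number: 1 + 23 = 24 + Z, so Z = 0.
A = 0 and Z = 0 is ⁰₀γ — a gamma ray.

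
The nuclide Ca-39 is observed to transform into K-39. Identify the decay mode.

beta-plus decay or electron capture

ΔA = 39 − 39 = 0; ΔZ = 19 − 20 = -1.
A is unchanged and Z drops by 1 — a proton has become a neutron (β⁺ emission or electron capture).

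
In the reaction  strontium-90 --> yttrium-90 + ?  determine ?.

beta-minus particle

Conserve mass number: 90 = 90 + A, so A = 0.
Conserve atomic number: 38 = 39 + Z, so Z = -1.
A = 0 and Z = -1 is e⁻ — a beta-minus particle.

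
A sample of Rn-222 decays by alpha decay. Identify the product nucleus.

Po-218

Alpha decay: mass number changes by -4, atomic number by -2.
A: 222 − 4 = 218; Z: 86 − 2 = 84.
Z = 84 is polonium, so the daughter is Po-218.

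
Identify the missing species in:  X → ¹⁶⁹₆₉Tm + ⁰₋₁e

Er-169

Conserve mass number: A = 169 + 0, so A = 169.
Conserve atomic number: Z = 69 − 1, so Z = 68.
Z = 68 is erbium, so the species is ¹⁶⁹₆₈Er.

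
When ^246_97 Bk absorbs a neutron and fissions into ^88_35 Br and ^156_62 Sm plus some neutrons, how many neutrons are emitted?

3

Conserve mass number: 247 = 88 + 156 + k, so k = 247 − 244 = 3.
Check atomic number: 97 = 35 + 62 + 0 = 97. ✓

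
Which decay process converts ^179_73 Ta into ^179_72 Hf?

beta-plus decay or electron capture

ΔA = 179 − 179 = 0; ΔZ = 72 − 73 = -1.
A is unchanged and Z drops by 1 — a proton has become a neutron (β⁺ emission or electron capture).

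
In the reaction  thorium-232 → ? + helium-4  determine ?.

Ra-228

Conserve mass number: 232 = A + 4, so A = 228.
Conserve atomic number: 90 = Z + 2, so Z = 88.
Z = 88 is radium, so the species is radium-228.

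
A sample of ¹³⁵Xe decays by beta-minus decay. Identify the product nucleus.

Cs-135

Beta-minus decay: mass number changes by +0, atomic number by +1.
A: 135 = 135; Z: 54 + 1 = 55.
Z = 55 is caesium, so the daughter is ¹³⁵Cs.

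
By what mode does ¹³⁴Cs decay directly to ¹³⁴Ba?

ΔA = 134 − 134 = 0; ΔZ = 56 − 55 = +1.
A is unchanged and Z rises by 1 — a neutron has become a proton (β⁻ decay).

beta-minus decay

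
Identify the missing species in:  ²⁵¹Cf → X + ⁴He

Cm-247

Conserve mass number: 251 = A + 4, so A = 247.
Conserve atomic number: 98 = Z + 2, so Z = 96.
Z = 96 is curium, so the species is ²⁴⁷Cm.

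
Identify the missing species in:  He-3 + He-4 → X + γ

Be-7

Conserve mass number: 3 + 4 = A + 0, so A = 7.
Conserve atomic number: 2 + 2 = Z + 0, so Z = 4.
Z = 4 is beryllium, so the species is Be-7.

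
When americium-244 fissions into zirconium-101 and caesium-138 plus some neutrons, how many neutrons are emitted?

Conserve mass number: 244 = 101 + 138 + k, so k = 244 − 239 = 5.
Check atomic number: 95 = 40 + 55 + 0 = 95. ✓

5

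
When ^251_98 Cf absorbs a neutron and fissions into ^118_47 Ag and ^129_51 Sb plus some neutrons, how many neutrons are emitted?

5

Conserve mass number: 252 = 118 + 129 + k, so k = 252 − 247 = 5.
Check atomic number: 98 = 47 + 51 + 0 = 98. ✓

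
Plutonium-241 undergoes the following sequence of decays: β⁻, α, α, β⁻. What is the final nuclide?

U-233

Start: (A, Z) = (241, 94).
After β⁻: (241, 95).
After α: (237, 93).
After α: (233, 91).
After β⁻: (233, 92).
Z = 92 is uranium.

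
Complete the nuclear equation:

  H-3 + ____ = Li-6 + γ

Conserve mass number: 3 + A = 6 + 0, so A = 3.
Conserve atomic number: 1 + Z = 3 + 0, so Z = 2.
Z = 2 is helium, so the species is He-3.

He-3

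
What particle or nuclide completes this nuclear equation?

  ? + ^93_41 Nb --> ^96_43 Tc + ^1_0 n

alpha particle

Conserve mass number: A + 93 = 96 + 1, so A = 4.
Conserve atomic number: Z + 41 = 43 + 0, so Z = 2.
A = 4 and Z = 2 is ^4_2 He — an alpha particle.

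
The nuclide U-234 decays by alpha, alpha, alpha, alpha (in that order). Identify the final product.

Start: (A, Z) = (234, 92).
After α: (230, 90).
After α: (226, 88).
After α: (222, 86).
After α: (218, 84).
Z = 84 is polonium.

Po-218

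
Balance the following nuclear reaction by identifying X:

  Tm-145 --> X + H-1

Conserve mass number: 145 = A + 1, so A = 144.
Conserve atomic number: 69 = Z + 1, so Z = 68.
Z = 68 is erbium, so the species is Er-144.

Er-144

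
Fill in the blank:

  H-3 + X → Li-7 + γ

alpha particle

Conserve mass number: 3 + A = 7 + 0, so A = 4.
Conserve atomic number: 1 + Z = 3 + 0, so Z = 2.
A = 4 and Z = 2 is He-4 — an alpha particle.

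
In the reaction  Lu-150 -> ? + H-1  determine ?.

Yb-149

Conserve mass number: 150 = A + 1, so A = 149.
Conserve atomic number: 71 = Z + 1, so Z = 70.
Z = 70 is ytterbium, so the species is Yb-149.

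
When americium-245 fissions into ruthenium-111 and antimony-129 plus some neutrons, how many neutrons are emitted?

5

Conserve mass number: 245 = 111 + 129 + k, so k = 245 − 240 = 5.
Check atomic number: 95 = 44 + 51 + 0 = 95. ✓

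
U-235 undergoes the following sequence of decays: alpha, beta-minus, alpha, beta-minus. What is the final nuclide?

Th-227

Start: (A, Z) = (235, 92).
After α: (231, 90).
After β⁻: (231, 91).
After α: (227, 89).
After β⁻: (227, 90).
Z = 90 is thorium.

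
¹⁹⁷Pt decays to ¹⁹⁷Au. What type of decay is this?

beta-minus decay

ΔA = 197 − 197 = 0; ΔZ = 79 − 78 = +1.
A is unchanged and Z rises by 1 — a neutron has become a proton (β⁻ decay).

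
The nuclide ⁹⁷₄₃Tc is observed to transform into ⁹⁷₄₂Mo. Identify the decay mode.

ΔA = 97 − 97 = 0; ΔZ = 42 − 43 = -1.
A is unchanged and Z drops by 1 — a proton has become a neutron (β⁺ emission or electron capture).

beta-plus decay or electron capture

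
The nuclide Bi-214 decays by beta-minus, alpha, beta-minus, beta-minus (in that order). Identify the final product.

Start: (A, Z) = (214, 83).
After β⁻: (214, 84).
After α: (210, 82).
After β⁻: (210, 83).
After β⁻: (210, 84).
Z = 84 is polonium.

Po-210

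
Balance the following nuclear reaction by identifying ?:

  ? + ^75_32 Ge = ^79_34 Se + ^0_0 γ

Conserve mass number: A + 75 = 79 + 0, so A = 4.
Conserve atomic number: Z + 32 = 34 + 0, so Z = 2.
A = 4 and Z = 2 is ^4_2 He — an alpha particle.

alpha particle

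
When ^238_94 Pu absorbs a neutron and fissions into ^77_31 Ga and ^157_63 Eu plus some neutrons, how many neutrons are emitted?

Conserve mass number: 239 = 77 + 157 + k, so k = 239 − 234 = 5.
Check atomic number: 94 = 31 + 63 + 0 = 94. ✓

5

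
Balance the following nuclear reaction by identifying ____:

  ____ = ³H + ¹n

H-4

Conserve mass number: A = 3 + 1, so A = 4.
Conserve atomic number: Z = 1 + 0, so Z = 1.
Z = 1 is hydrogen, so the species is ⁴H.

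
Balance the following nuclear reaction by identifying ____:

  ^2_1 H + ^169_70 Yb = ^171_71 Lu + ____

gamma ray

Conserve mass number: 2 + 169 = 171 + A, so A = 0.
Conserve atomic number: 1 + 70 = 71 + Z, so Z = 0.
A = 0 and Z = 0 is ^0_0 γ — a gamma ray.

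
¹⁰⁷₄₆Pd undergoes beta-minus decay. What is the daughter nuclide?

Beta-minus decay: mass number changes by +0, atomic number by +1.
A: 107 = 107; Z: 46 + 1 = 47.
Z = 47 is silver, so the daughter is ¹⁰⁷₄₇Ag.

Ag-107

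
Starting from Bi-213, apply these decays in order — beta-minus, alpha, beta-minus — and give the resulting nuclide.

Bi-209

Start: (A, Z) = (213, 83).
After β⁻: (213, 84).
After α: (209, 82).
After β⁻: (209, 83).
Z = 83 is bismuth.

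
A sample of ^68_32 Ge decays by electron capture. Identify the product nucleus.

Electron capture: mass number changes by +0, atomic number by -1.
A: 68 = 68; Z: 32 − 1 = 31.
Z = 31 is gallium, so the daughter is ^68_31 Ga.

Ga-68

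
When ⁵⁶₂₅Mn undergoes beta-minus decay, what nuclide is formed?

Beta-minus decay: mass number changes by +0, atomic number by +1.
A: 56 = 56; Z: 25 + 1 = 26.
Z = 26 is iron, so the daughter is ⁵⁶₂₆Fe.

Fe-56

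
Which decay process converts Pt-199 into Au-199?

ΔA = 199 − 199 = 0; ΔZ = 79 − 78 = +1.
A is unchanged and Z rises by 1 — a neutron has become a proton (β⁻ decay).

beta-minus decay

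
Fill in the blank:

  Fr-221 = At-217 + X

Conserve mass number: 221 = 217 + A, so A = 4.
Conserve atomic number: 87 = 85 + Z, so Z = 2.
A = 4 and Z = 2 is He-4 — an alpha particle.

alpha particle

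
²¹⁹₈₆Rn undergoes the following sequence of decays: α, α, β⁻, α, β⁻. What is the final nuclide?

Start: (A, Z) = (219, 86).
After α: (215, 84).
After α: (211, 82).
After β⁻: (211, 83).
After α: (207, 81).
After β⁻: (207, 82).
Z = 82 is lead.

Pb-207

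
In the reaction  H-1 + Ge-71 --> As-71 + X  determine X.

neutron

Conserve mass number: 1 + 71 = 71 + A, so A = 1.
Conserve atomic number: 1 + 32 = 33 + Z, so Z = 0.
A = 1 and Z = 0 is n — a neutron.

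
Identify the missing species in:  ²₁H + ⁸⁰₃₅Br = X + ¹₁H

Br-81

Conserve mass number: 2 + 80 = A + 1, so A = 81.
Conserve atomic number: 1 + 35 = Z + 1, so Z = 35.
Z = 35 is bromine, so the species is ⁸¹₃₅Br.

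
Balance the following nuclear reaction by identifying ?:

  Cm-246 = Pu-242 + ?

alpha particle

Conserve mass number: 246 = 242 + A, so A = 4.
Conserve atomic number: 96 = 94 + Z, so Z = 2.
A = 4 and Z = 2 is He-4 — an alpha particle.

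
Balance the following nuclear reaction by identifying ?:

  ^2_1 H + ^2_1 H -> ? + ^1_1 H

H-3

Conserve mass number: 2 + 2 = A + 1, so A = 3.
Conserve atomic number: 1 + 1 = Z + 1, so Z = 1.
A = 3 and Z = 1 is ^3_1 H — a triton.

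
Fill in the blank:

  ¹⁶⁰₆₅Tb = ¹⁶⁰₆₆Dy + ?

Conserve mass number: 160 = 160 + A, so A = 0.
Conserve atomic number: 65 = 66 + Z, so Z = -1.
A = 0 and Z = -1 is ⁰₋₁e — a beta-minus particle.

beta-minus particle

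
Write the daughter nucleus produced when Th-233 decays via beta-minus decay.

Pa-233

Beta-minus decay: mass number changes by +0, atomic number by +1.
A: 233 = 233; Z: 90 + 1 = 91.
Z = 91 is protactinium, so the daughter is Pa-233.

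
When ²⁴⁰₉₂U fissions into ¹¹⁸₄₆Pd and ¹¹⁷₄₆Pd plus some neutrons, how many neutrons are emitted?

5

Conserve mass number: 240 = 118 + 117 + k, so k = 240 − 235 = 5.
Check atomic number: 92 = 46 + 46 + 0 = 92. ✓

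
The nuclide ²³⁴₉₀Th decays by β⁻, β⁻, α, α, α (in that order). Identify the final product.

Rn-222

Start: (A, Z) = (234, 90).
After β⁻: (234, 91).
After β⁻: (234, 92).
After α: (230, 90).
After α: (226, 88).
After α: (222, 86).
Z = 86 is radon.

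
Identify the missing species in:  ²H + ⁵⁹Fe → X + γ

Co-61

Conserve mass number: 2 + 59 = A + 0, so A = 61.
Conserve atomic number: 1 + 26 = Z + 0, so Z = 27.
Z = 27 is cobalt, so the species is ⁶¹Co.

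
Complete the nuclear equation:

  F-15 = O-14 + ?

Conserve mass number: 15 = 14 + A, so A = 1.
Conserve atomic number: 9 = 8 + Z, so Z = 1.
A = 1 and Z = 1 is H-1 — a proton.

proton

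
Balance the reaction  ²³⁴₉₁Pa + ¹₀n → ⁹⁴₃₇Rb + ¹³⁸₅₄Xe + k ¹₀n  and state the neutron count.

3

Conserve mass number: 235 = 94 + 138 + k, so k = 235 − 232 = 3.
Check atomic number: 91 = 37 + 54 + 0 = 91. ✓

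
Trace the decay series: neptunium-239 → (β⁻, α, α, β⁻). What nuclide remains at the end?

Start: (A, Z) = (239, 93).
After β⁻: (239, 94).
After α: (235, 92).
After α: (231, 90).
After β⁻: (231, 91).
Z = 91 is protactinium.

Pa-231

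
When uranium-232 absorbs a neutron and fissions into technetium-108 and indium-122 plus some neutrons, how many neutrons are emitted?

3

Conserve mass number: 233 = 108 + 122 + k, so k = 233 − 230 = 3.
Check atomic number: 92 = 43 + 49 + 0 = 92. ✓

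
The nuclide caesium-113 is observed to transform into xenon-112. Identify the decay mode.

proton emission

ΔA = 112 − 113 = -1; ΔZ = 54 − 55 = -1.
A drops by 1 and Z drops by 1 — a proton was emitted.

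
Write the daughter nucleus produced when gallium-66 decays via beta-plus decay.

Zn-66

Beta-plus decay: mass number changes by +0, atomic number by -1.
A: 66 = 66; Z: 31 − 1 = 30.
Z = 30 is zinc, so the daughter is zinc-66.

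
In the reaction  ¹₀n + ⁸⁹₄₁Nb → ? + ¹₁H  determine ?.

Zr-89

Conserve mass number: 1 + 89 = A + 1, so A = 89.
Conserve atomic number: 0 + 41 = Z + 1, so Z = 40.
Z = 40 is zirconium, so the species is ⁸⁹₄₀Zr.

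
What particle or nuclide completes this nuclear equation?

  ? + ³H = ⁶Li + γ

He-3

Conserve mass number: A + 3 = 6 + 0, so A = 3.
Conserve atomic number: Z + 1 = 3 + 0, so Z = 2.
Z = 2 is helium, so the species is ³He.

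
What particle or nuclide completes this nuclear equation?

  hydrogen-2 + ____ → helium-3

Conserve mass number: 2 + A = 3, so A = 1.
Conserve atomic number: 1 + Z = 2, so Z = 1.
A = 1 and Z = 1 is hydrogen-1 — a proton.

proton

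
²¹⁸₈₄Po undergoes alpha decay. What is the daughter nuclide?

Pb-214

Alpha decay: mass number changes by -4, atomic number by -2.
A: 218 − 4 = 214; Z: 84 − 2 = 82.
Z = 82 is lead, so the daughter is ²¹⁴₈₂Pb.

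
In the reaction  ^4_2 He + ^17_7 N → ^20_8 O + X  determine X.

proton

Conserve mass number: 4 + 17 = 20 + A, so A = 1.
Conserve atomic number: 2 + 7 = 8 + Z, so Z = 1.
A = 1 and Z = 1 is ^1_1 H — a proton.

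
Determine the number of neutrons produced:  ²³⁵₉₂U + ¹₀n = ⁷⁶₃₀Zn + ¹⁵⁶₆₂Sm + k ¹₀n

Conserve mass number: 236 = 76 + 156 + k, so k = 236 − 232 = 4.
Check atomic number: 92 = 30 + 62 + 0 = 92. ✓

4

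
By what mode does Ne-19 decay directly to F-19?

ΔA = 19 − 19 = 0; ΔZ = 9 − 10 = -1.
A is unchanged and Z drops by 1 — a proton has become a neutron (β⁺ emission or electron capture).

beta-plus decay or electron capture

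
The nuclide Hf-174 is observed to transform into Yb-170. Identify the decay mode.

alpha decay

ΔA = 170 − 174 = -4; ΔZ = 70 − 72 = -2.
A drops by 4 and Z drops by 2 — the signature of alpha emission.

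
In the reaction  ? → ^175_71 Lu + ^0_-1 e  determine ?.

Yb-175

Conserve mass number: A = 175 + 0, so A = 175.
Conserve atomic number: Z = 71 − 1, so Z = 70.
Z = 70 is ytterbium, so the species is ^175_70 Yb.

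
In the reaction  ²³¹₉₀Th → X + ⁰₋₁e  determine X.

Pa-231

Conserve mass number: 231 = A + 0, so A = 231.
Conserve atomic number: 90 = Z − 1, so Z = 91.
Z = 91 is protactinium, so the species is ²³¹₉₁Pa.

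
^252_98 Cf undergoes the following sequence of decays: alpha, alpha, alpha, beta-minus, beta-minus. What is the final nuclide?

Pu-240

Start: (A, Z) = (252, 98).
After α: (248, 96).
After α: (244, 94).
After α: (240, 92).
After β⁻: (240, 93).
After β⁻: (240, 94).
Z = 94 is plutonium.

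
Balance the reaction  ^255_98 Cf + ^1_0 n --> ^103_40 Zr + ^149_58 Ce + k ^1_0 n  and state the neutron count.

4

Conserve mass number: 256 = 103 + 149 + k, so k = 256 − 252 = 4.
Check atomic number: 98 = 40 + 58 + 0 = 98. ✓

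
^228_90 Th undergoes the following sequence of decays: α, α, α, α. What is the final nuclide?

Pb-212

Start: (A, Z) = (228, 90).
After α: (224, 88).
After α: (220, 86).
After α: (216, 84).
After α: (212, 82).
Z = 82 is lead.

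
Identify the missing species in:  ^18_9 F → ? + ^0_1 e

O-18

Conserve mass number: 18 = A + 0, so A = 18.
Conserve atomic number: 9 = Z + 1, so Z = 8.
Z = 8 is oxygen, so the species is ^18_8 O.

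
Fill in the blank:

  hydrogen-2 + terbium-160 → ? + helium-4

Gd-158

Conserve mass number: 2 + 160 = A + 4, so A = 158.
Conserve atomic number: 1 + 65 = Z + 2, so Z = 64.
Z = 64 is gadolinium, so the species is gadolinium-158.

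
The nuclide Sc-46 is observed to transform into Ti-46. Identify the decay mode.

ΔA = 46 − 46 = 0; ΔZ = 22 − 21 = +1.
A is unchanged and Z rises by 1 — a neutron has become a proton (β⁻ decay).

beta-minus decay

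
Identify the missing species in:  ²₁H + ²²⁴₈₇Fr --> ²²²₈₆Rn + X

alpha particle

Conserve mass number: 2 + 224 = 222 + A, so A = 4.
Conserve atomic number: 1 + 87 = 86 + Z, so Z = 2.
A = 4 and Z = 2 is ⁴₂He — an alpha particle.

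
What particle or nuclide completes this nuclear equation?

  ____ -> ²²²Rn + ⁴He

Ra-226

Conserve mass number: A = 222 + 4, so A = 226.
Conserve atomic number: Z = 86 + 2, so Z = 88.
Z = 88 is radium, so the species is ²²⁶Ra.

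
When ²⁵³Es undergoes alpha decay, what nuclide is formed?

Bk-249

Alpha decay: mass number changes by -4, atomic number by -2.
A: 253 − 4 = 249; Z: 99 − 2 = 97.
Z = 97 is berkelium, so the daughter is ²⁴⁹Bk.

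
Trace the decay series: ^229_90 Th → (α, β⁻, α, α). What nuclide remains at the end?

Start: (A, Z) = (229, 90).
After α: (225, 88).
After β⁻: (225, 89).
After α: (221, 87).
After α: (217, 85).
Z = 85 is astatine.

At-217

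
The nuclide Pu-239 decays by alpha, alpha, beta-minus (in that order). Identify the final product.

Start: (A, Z) = (239, 94).
After α: (235, 92).
After α: (231, 90).
After β⁻: (231, 91).
Z = 91 is protactinium.

Pa-231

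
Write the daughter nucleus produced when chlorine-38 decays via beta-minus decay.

Ar-38

Beta-minus decay: mass number changes by +0, atomic number by +1.
A: 38 = 38; Z: 17 + 1 = 18.
Z = 18 is argon, so the daughter is argon-38.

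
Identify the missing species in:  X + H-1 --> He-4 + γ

Conserve mass number: A + 1 = 4 + 0, so A = 3.
Conserve atomic number: Z + 1 = 2 + 0, so Z = 1.
A = 3 and Z = 1 is H-3 — a triton.

triton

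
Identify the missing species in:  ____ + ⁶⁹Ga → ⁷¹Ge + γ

Conserve mass number: A + 69 = 71 + 0, so A = 2.
Conserve atomic number: Z + 31 = 32 + 0, so Z = 1.
A = 2 and Z = 1 is ²H — a deuteron.

deuteron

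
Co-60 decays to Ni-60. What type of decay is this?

ΔA = 60 − 60 = 0; ΔZ = 28 − 27 = +1.
A is unchanged and Z rises by 1 — a neutron has become a proton (β⁻ decay).

beta-minus decay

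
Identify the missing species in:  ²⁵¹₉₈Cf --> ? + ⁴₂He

Conserve mass number: 251 = A + 4, so A = 247.
Conserve atomic number: 98 = Z + 2, so Z = 96.
Z = 96 is curium, so the species is ²⁴⁷₉₆Cm.

Cm-247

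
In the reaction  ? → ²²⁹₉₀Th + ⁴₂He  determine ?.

Conserve mass number: A = 229 + 4, so A = 233.
Conserve atomic number: Z = 90 + 2, so Z = 92.
Z = 92 is uranium, so the species is ²³³₉₂U.

U-233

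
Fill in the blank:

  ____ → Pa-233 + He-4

Np-237

Conserve mass number: A = 233 + 4, so A = 237.
Conserve atomic number: Z = 91 + 2, so Z = 93.
Z = 93 is neptunium, so the species is Np-237.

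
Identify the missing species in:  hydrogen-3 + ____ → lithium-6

Conserve mass number: 3 + A = 6, so A = 3.
Conserve atomic number: 1 + Z = 3, so Z = 2.
Z = 2 is helium, so the species is helium-3.

He-3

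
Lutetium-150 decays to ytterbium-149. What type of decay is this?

proton emission

ΔA = 149 − 150 = -1; ΔZ = 70 − 71 = -1.
A drops by 1 and Z drops by 1 — a proton was emitted.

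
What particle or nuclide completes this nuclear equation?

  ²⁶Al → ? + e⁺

Conserve mass number: 26 = A + 0, so A = 26.
Conserve atomic number: 13 = Z + 1, so Z = 12.
Z = 12 is magnesium, so the species is ²⁶Mg.

Mg-26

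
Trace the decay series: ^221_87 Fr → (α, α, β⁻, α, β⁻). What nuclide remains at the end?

Bi-209

Start: (A, Z) = (221, 87).
After α: (217, 85).
After α: (213, 83).
After β⁻: (213, 84).
After α: (209, 82).
After β⁻: (209, 83).
Z = 83 is bismuth.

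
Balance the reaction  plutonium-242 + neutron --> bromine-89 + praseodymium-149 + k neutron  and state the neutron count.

Conserve mass number: 243 = 89 + 149 + k, so k = 243 − 238 = 5.
Check atomic number: 94 = 35 + 59 + 0 = 94. ✓

5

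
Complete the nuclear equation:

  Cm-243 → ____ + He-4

Conserve mass number: 243 = A + 4, so A = 239.
Conserve atomic number: 96 = Z + 2, so Z = 94.
Z = 94 is plutonium, so the species is Pu-239.

Pu-239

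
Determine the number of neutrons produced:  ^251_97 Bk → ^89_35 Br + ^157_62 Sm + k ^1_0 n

5

Conserve mass number: 251 = 89 + 157 + k, so k = 251 − 246 = 5.
Check atomic number: 97 = 35 + 62 + 0 = 97. ✓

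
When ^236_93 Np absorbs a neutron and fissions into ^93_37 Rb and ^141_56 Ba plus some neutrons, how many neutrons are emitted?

Conserve mass number: 237 = 93 + 141 + k, so k = 237 − 234 = 3.
Check atomic number: 93 = 37 + 56 + 0 = 93. ✓

3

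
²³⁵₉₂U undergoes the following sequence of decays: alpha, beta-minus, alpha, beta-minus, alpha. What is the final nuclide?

Ra-223

Start: (A, Z) = (235, 92).
After α: (231, 90).
After β⁻: (231, 91).
After α: (227, 89).
After β⁻: (227, 90).
After α: (223, 88).
Z = 88 is radium.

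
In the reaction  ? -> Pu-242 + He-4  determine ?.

Conserve mass number: A = 242 + 4, so A = 246.
Conserve atomic number: Z = 94 + 2, so Z = 96.
Z = 96 is curium, so the species is Cm-246.

Cm-246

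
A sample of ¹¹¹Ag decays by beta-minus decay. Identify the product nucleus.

Cd-111

Beta-minus decay: mass number changes by +0, atomic number by +1.
A: 111 = 111; Z: 47 + 1 = 48.
Z = 48 is cadmium, so the daughter is ¹¹¹Cd.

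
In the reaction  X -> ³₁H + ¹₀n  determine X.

Conserve mass number: A = 3 + 1, so A = 4.
Conserve atomic number: Z = 1 + 0, so Z = 1.
Z = 1 is hydrogen, so the species is ⁴₁H.

H-4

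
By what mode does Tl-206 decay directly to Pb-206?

beta-minus decay

ΔA = 206 − 206 = 0; ΔZ = 82 − 81 = +1.
A is unchanged and Z rises by 1 — a neutron has become a proton (β⁻ decay).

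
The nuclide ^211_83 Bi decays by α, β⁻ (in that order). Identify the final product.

Pb-207

Start: (A, Z) = (211, 83).
After α: (207, 81).
After β⁻: (207, 82).
Z = 82 is lead.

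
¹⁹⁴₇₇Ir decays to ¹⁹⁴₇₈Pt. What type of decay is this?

ΔA = 194 − 194 = 0; ΔZ = 78 − 77 = +1.
A is unchanged and Z rises by 1 — a neutron has become a proton (β⁻ decay).

beta-minus decay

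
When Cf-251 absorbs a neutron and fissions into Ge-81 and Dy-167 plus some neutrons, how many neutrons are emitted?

Conserve mass number: 252 = 81 + 167 + k, so k = 252 − 248 = 4.
Check atomic number: 98 = 32 + 66 + 0 = 98. ✓

4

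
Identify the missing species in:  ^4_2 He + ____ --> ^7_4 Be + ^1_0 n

Conserve mass number: 4 + A = 7 + 1, so A = 4.
Conserve atomic number: 2 + Z = 4 + 0, so Z = 2.
A = 4 and Z = 2 is ^4_2 He — an alpha particle.

alpha particle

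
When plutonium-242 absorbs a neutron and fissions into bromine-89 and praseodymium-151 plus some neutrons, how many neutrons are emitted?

Conserve mass number: 243 = 89 + 151 + k, so k = 243 − 240 = 3.
Check atomic number: 94 = 35 + 59 + 0 = 94. ✓

3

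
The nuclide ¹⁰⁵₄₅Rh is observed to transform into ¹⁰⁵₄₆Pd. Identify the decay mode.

beta-minus decay

ΔA = 105 − 105 = 0; ΔZ = 46 − 45 = +1.
A is unchanged and Z rises by 1 — a neutron has become a proton (β⁻ decay).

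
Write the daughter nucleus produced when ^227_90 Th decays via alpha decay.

Ra-223

Alpha decay: mass number changes by -4, atomic number by -2.
A: 227 − 4 = 223; Z: 90 − 2 = 88.
Z = 88 is radium, so the daughter is ^223_88 Ra.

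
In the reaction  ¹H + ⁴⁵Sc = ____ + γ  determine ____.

Conserve mass number: 1 + 45 = A + 0, so A = 46.
Conserve atomic number: 1 + 21 = Z + 0, so Z = 22.
Z = 22 is titanium, so the species is ⁴⁶Ti.

Ti-46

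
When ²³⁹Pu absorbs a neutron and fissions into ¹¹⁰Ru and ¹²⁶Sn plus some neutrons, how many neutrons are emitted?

Conserve mass number: 240 = 110 + 126 + k, so k = 240 − 236 = 4.
Check atomic number: 94 = 44 + 50 + 0 = 94. ✓

4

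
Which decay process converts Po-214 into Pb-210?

alpha decay

ΔA = 210 − 214 = -4; ΔZ = 82 − 84 = -2.
A drops by 4 and Z drops by 2 — the signature of alpha emission.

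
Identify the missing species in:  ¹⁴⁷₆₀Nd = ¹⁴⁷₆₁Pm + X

beta-minus particle

Conserve mass number: 147 = 147 + A, so A = 0.
Conserve atomic number: 60 = 61 + Z, so Z = -1.
A = 0 and Z = -1 is ⁰₋₁e — a beta-minus particle.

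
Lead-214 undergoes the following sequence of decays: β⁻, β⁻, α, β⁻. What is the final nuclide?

Start: (A, Z) = (214, 82).
After β⁻: (214, 83).
After β⁻: (214, 84).
After α: (210, 82).
After β⁻: (210, 83).
Z = 83 is bismuth.

Bi-210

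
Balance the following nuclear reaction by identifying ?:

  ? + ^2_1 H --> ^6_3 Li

alpha particle

Conserve mass number: A + 2 = 6, so A = 4.
Conserve atomic number: Z + 1 = 3, so Z = 2.
A = 4 and Z = 2 is ^4_2 He — an alpha particle.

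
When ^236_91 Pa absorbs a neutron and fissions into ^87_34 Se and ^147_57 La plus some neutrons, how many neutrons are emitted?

Conserve mass number: 237 = 87 + 147 + k, so k = 237 − 234 = 3.
Check atomic number: 91 = 34 + 57 + 0 = 91. ✓

3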